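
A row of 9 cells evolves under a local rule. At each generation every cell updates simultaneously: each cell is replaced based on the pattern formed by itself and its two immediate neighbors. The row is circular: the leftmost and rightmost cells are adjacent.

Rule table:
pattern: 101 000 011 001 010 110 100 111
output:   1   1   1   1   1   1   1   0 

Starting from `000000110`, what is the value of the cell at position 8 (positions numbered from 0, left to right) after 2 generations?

111111111
000000000
position 8 holds 0

0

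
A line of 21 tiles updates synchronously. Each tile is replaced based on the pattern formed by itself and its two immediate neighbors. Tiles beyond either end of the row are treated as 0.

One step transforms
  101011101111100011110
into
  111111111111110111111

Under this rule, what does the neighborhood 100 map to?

1

At position 13 the neighborhood is 100; the next row has 1 there.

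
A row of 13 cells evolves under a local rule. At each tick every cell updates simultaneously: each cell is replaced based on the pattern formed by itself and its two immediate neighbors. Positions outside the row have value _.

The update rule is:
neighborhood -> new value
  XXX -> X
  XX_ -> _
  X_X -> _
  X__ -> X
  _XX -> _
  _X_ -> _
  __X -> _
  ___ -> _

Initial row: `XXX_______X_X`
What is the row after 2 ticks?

_X_X_________
____X________

____X________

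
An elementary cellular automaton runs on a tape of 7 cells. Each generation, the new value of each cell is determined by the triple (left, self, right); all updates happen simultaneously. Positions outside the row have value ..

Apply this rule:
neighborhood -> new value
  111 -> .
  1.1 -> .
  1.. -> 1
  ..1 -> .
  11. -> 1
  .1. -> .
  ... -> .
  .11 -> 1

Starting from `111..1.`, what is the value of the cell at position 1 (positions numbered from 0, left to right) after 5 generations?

.

1.11..1
..111..
..1.11.
....111
....1.1
position 1 holds .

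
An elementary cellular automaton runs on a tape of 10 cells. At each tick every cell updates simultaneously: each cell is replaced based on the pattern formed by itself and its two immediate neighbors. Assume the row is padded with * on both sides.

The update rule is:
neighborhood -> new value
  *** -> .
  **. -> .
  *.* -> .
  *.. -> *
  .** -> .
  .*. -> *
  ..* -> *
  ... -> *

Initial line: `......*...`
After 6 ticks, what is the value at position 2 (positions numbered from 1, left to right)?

tick 1: **********
tick 2: ..........
tick 3: **********  (repeats tick 1; period 2)
tick 6: ..........
position 2 holds .

.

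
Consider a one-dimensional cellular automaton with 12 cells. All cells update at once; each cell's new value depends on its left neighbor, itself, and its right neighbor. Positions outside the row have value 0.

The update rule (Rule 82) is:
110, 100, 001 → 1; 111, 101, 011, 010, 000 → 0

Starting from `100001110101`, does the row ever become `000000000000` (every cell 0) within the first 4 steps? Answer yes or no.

no

step 1: 010010010000
step 2: 101101101000
step 3: 000100100100
step 4: 001011011010
step 4 is 001011011010, still not uniform 0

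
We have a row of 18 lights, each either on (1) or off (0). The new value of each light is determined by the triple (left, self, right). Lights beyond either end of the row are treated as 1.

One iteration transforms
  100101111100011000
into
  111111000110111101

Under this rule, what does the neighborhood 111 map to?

At position 6 the neighborhood is 111; the next row has 0 there.

0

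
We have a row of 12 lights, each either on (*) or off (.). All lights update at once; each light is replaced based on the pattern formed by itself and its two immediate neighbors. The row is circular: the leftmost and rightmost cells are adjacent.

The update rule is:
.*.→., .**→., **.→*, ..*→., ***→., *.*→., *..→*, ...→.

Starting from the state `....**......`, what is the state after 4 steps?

step 1: .....**.....
step 2: ......**....
step 3: .......**...
step 4: ........**..

........**..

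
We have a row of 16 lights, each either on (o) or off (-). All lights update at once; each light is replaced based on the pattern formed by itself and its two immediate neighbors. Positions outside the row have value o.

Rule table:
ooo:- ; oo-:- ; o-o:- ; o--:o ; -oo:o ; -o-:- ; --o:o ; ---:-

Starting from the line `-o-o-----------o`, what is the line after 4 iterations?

-o-o-o-o---oo-oo

----o---------oo
o--o-o-------oo-
-oo---o-----oo--
-o-o-o-o---oo-oo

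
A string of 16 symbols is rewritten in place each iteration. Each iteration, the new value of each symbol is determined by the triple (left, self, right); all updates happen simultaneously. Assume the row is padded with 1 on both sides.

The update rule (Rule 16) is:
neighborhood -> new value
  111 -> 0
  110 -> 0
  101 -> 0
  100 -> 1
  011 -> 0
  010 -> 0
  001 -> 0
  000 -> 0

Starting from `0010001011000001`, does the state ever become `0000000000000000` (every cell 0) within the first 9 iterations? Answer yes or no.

iteration 1: 1001000000100000
iteration 2: 0100100000010000
iteration 3: 0010010000001000
iteration 4: 1001001000000100
iteration 5: 0100100100000010
iteration 6: 0010010010000000
iteration 7: 1001001001000000
iteration 8: 0100100100100000
iteration 9: 0010010010010000
iteration 9 is 0010010010010000, still not uniform 0

no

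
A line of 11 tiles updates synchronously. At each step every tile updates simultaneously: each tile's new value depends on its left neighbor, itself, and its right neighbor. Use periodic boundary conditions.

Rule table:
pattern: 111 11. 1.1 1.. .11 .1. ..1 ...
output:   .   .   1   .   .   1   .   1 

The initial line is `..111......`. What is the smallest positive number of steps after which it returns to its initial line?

2

1.....11111
..111......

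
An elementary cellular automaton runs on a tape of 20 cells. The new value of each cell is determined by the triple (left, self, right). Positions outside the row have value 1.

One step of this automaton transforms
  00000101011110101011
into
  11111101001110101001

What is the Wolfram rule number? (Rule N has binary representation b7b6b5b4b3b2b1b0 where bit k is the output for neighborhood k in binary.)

215

position 10: 111 → 1  (bit 7 = 1)
position 12: 110 → 1  (bit 6 = 1)
position 6: 101 → 0  (bit 5 = 0)
position 0: 100 → 1  (bit 4 = 1)
position 9: 011 → 0  (bit 3 = 0)
position 5: 010 → 1  (bit 2 = 1)
position 4: 001 → 1  (bit 1 = 1)
position 1: 000 → 1  (bit 0 = 1)
bits b7..b0 = 11010111 = 215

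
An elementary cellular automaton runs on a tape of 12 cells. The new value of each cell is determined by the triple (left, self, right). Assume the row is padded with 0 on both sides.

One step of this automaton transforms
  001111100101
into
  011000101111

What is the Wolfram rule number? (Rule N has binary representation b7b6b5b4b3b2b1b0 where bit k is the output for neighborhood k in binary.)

position 3: 111 → 0  (bit 7 = 0)
position 6: 110 → 1  (bit 6 = 1)
position 10: 101 → 1  (bit 5 = 1)
position 7: 100 → 0  (bit 4 = 0)
position 2: 011 → 1  (bit 3 = 1)
position 9: 010 → 1  (bit 2 = 1)
position 1: 001 → 1  (bit 1 = 1)
position 0: 000 → 0  (bit 0 = 0)
bits b7..b0 = 01101110 = 110

110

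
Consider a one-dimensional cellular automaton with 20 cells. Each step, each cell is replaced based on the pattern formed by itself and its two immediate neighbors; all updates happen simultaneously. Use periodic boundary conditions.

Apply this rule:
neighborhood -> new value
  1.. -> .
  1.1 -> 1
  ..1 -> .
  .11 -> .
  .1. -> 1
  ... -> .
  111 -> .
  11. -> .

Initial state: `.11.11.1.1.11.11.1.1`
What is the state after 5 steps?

...1.........1......

1..1..11111..1..1111
...1.........1......
...1.........1......  (fixed point — unchanged through step 5)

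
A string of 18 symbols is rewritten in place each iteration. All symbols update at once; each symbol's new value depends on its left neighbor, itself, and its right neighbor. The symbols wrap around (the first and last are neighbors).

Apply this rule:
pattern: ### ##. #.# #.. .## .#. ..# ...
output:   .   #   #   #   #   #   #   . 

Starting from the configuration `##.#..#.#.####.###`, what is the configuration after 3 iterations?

###......##..#####

.##########..###..
##........####.##.
###......##..#####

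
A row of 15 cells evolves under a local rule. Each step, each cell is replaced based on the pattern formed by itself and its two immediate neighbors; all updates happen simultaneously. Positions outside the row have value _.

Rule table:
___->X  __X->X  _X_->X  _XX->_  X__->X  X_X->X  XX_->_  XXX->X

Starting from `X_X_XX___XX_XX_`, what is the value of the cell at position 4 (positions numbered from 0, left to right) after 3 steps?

XXXX__XXX__X__X
_XX_XX_X_XXXXXX
X__X__XXX_XXXX_
position 4 holds _

_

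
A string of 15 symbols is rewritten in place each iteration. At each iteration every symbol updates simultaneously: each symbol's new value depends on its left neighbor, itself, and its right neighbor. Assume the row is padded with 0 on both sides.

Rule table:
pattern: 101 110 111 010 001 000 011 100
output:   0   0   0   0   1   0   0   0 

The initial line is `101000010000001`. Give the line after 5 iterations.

001000000100000

000000100000010
000001000000100
000010000001000
000100000010000
001000000100000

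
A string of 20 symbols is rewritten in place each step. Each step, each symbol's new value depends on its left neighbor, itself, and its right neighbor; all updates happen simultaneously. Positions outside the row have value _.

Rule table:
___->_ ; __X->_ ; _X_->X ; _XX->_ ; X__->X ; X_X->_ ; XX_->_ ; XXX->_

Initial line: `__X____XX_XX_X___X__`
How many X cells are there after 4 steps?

step 1: __XX_________XX__XX_
step 2: ____X__________X___X
step 3: ____XX_________XX__X
step 4: ______X__________X_X
count of X: 3

3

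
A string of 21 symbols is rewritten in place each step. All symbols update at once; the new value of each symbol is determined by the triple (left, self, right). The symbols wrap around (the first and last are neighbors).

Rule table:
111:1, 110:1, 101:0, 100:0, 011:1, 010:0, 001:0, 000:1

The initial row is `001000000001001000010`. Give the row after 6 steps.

001011111101111011010

100011111100000011000
001011111101111011010
100011111101111011000
001011111101111011010  (repeats step 2; period 2)
step 6: 001011111101111011010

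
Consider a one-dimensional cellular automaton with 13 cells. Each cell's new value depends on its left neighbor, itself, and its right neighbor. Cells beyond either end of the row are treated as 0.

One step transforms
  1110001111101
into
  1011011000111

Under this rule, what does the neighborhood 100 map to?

1

At position 3 the neighborhood is 100; the next row has 1 there.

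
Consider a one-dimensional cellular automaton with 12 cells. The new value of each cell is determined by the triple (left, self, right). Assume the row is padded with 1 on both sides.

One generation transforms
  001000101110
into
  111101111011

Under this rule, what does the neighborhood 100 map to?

At position 0 the neighborhood is 100; the next row has 1 there.

1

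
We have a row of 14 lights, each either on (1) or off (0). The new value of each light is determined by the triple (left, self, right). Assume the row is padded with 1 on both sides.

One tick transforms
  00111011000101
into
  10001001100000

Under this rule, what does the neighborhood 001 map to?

0

At position 1 the neighborhood is 001; the next row has 0 there.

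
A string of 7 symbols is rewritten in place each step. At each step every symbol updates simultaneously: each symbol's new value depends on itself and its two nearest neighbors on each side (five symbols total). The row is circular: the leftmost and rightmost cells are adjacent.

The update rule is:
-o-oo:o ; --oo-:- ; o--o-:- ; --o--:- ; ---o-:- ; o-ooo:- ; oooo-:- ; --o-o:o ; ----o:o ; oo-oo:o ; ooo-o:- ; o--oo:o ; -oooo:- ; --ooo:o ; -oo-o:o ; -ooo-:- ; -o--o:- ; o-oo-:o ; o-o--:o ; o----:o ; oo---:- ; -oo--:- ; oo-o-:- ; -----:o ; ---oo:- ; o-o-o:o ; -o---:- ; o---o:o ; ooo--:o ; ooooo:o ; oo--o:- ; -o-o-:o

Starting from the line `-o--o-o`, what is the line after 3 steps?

ooooo-o

oo--ooo
-o-oo-o
ooooo-o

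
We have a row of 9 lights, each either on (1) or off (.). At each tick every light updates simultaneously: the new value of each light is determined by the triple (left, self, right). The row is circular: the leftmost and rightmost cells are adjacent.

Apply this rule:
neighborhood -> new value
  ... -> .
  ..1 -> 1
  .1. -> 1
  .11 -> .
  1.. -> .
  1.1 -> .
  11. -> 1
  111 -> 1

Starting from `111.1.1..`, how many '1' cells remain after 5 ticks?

5

.11.1.1.1
..1.1.1.1
.11.1.1.1  (repeats tick 1; period 2)
tick 5: .11.1.1.1
count of 1: 5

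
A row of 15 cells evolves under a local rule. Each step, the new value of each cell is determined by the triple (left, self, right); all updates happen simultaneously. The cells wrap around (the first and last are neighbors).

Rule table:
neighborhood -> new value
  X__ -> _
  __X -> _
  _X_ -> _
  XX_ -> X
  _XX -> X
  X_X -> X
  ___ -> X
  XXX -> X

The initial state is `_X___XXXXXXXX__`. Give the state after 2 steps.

_X__XXXXXXXXXX_

___X_XXXXXXXX_X
_X__XXXXXXXXXX_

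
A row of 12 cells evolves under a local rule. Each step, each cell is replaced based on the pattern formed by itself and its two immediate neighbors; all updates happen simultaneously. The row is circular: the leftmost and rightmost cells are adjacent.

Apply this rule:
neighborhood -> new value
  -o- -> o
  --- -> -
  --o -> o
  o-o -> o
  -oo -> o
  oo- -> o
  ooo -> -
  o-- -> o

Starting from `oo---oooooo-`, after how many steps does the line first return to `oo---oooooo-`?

ooo-oo----oo
--ooooo--oo-
-oo---oooooo
oooo-oo----o
---ooooo--oo
o-oo---ooooo
ooooo-oo----
o---ooooo--o
oo-oo---oooo
-ooooo-oo---
oo---ooooo--
ooo-oo---ooo
--ooooo-oo--
-oo---ooooo-
oooo-oo---oo
---ooooo-oo-
--oo---ooooo
ooooo-oo---o
----ooooo-oo
o--oo---oooo
oooooo-oo---
o----ooooo-o
oo--oo---ooo
-oooooo-oo--
oo----ooooo-
ooo--oo---oo
--oooooo-oo-
-oo----ooooo
oooo--oo---o
---oooooo-oo
o-oo----oooo
ooooo--oo---
o---oooooo-o
oo-oo----ooo
-ooooo--oo--
oo---oooooo-

36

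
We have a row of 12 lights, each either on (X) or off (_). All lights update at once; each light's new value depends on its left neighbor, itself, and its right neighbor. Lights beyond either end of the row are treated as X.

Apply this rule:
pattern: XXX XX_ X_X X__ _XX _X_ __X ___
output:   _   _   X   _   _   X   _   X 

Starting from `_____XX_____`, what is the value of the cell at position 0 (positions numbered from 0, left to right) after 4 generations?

generation 1: _XXX____XXX_
generation 2: X____XX____X
generation 3: __XX____XX__
generation 4: _____XX_____
position 0 holds _

_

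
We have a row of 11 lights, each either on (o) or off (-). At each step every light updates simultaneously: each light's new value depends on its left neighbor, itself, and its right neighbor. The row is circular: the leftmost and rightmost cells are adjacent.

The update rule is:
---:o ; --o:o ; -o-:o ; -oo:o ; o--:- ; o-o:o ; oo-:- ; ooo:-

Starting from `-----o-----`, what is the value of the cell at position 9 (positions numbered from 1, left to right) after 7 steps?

oooooo-oooo
------oo---
ooooooo--oo
--------oo-
ooooooooo--
o---------o
--ooooooooo
position 9 holds o

o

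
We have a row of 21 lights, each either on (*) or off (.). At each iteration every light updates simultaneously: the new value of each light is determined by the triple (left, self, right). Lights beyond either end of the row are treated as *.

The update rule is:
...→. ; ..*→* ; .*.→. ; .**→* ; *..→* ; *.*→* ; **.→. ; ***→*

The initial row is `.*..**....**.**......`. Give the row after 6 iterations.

.*.***.**.*.*.*******

*.***.*..**.**.*....*
.***.*.***.**.*.*..**
***.*.***.**.*.*.****
**.*.***.**.*.*.*****
*.*.***.**.*.*.******
.*.***.**.*.*.*******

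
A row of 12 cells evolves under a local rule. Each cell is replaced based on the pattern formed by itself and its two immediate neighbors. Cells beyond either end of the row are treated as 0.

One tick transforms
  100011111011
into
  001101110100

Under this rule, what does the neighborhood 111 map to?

At position 5 the neighborhood is 111; the next row has 1 there.

1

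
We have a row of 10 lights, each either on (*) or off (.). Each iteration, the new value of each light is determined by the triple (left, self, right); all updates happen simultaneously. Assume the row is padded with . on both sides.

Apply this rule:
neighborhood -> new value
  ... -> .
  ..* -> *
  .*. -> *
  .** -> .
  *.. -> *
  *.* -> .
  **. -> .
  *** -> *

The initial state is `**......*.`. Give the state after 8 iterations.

.*..***..*

..*....***
.***..*.*.
*.*.***.**
*.*..*....
*.*****...
*..***.*..
***.*..**.
.*..***..*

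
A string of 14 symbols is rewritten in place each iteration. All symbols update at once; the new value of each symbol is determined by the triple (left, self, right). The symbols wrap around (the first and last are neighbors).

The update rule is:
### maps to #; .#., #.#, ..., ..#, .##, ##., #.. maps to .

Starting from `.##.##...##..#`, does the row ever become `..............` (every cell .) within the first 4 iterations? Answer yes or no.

..............
all cells are . at iteration 1

yes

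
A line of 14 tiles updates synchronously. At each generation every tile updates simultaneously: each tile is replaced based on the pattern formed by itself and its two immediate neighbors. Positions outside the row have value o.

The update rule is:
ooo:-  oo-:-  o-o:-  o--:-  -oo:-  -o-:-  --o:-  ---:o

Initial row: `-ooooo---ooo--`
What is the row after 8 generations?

-ooooo---oooo-

-------o------
-ooooo---oooo-
-------o------  (repeats generation 1; period 2)
generation 8: -ooooo---oooo-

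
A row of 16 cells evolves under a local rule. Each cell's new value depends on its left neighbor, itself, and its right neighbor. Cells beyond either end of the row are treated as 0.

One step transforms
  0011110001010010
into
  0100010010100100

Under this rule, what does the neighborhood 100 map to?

0

At position 6 the neighborhood is 100; the next row has 0 there.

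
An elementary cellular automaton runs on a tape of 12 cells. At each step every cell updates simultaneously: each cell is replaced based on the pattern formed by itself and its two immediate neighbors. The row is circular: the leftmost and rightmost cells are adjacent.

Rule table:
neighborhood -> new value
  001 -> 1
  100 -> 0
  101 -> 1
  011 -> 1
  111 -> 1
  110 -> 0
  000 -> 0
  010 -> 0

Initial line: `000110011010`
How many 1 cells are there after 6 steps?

5

step 1: 001100110100
step 2: 011001101000
step 3: 110011010000
step 4: 100110100001
step 5: 001101000011
step 6: 011010000110
count of 1: 5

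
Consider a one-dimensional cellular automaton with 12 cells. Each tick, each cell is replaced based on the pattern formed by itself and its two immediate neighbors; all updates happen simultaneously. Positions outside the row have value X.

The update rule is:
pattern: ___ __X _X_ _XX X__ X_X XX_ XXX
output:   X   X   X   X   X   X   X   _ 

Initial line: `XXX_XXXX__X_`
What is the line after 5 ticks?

tick 1: __XXX__XXXXX
tick 2: XXX_XXXX____
tick 3: __XXX__XXXXX  (repeats tick 1; period 2)
tick 5: __XXX__XXXXX

__XXX__XXXXX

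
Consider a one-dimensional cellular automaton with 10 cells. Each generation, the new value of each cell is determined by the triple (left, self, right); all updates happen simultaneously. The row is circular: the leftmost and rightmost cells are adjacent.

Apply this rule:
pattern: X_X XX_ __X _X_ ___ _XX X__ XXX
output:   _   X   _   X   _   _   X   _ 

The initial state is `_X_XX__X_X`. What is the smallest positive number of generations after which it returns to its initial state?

_X__XX_X_X
_XX__X_X_X
__XX_X_X_X
X__X_X_X_X
XX_X_X_X__
_X_X_X_XX_
_X_X_X__XX
_X_X_XX__X
_X_X__XX_X
_X_XX__X_X

10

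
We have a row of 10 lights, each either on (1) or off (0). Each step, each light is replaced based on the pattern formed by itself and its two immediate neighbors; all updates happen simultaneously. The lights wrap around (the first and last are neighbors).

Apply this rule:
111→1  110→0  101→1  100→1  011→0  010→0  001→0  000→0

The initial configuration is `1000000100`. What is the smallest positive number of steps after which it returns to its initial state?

step 1: 0100000010
step 2: 0010000001
step 3: 1001000000
step 4: 0100100000
step 5: 0010010000
step 6: 0001001000
step 7: 0000100100
step 8: 0000010010
step 9: 0000001001
step 10: 1000000100

10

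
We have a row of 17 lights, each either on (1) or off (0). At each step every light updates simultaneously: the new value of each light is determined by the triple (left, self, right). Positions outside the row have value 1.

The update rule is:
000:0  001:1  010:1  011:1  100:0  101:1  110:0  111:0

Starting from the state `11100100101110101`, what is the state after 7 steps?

00001101111001111
00011011000011000
00110110000110001
01101100001100011
11011000011000110
00110000110001101
01100001100011011

01100001100011011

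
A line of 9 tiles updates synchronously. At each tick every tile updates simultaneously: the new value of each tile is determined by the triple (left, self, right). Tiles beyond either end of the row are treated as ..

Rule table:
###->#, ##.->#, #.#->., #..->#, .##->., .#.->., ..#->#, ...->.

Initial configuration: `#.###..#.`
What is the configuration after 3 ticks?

...####.#
..#.###..
.#...###.

.#...###.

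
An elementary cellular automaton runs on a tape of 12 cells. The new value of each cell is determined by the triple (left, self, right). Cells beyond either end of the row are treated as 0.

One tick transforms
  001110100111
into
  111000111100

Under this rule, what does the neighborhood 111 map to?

0

At position 3 the neighborhood is 111; the next row has 0 there.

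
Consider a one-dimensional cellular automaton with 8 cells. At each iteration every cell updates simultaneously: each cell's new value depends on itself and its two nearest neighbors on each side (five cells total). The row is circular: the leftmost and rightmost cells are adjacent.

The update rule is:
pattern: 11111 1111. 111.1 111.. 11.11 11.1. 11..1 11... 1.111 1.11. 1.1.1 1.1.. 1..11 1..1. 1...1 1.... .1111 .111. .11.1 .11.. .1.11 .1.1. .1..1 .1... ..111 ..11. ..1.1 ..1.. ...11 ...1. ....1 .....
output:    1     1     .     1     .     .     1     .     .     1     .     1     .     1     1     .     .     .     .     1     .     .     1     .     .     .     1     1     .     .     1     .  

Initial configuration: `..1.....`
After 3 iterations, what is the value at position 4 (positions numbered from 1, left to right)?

iteration 1: 1.1.....
iteration 2: 1.1...1.
iteration 3: ..1.1.1.
position 4 holds .

.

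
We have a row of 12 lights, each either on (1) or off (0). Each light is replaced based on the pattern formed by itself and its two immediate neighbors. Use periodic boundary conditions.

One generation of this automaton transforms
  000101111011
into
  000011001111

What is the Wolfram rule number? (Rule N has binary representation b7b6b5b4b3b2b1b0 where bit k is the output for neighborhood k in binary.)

104

position 6: 111 → 0  (bit 7 = 0)
position 8: 110 → 1  (bit 6 = 1)
position 4: 101 → 1  (bit 5 = 1)
position 0: 100 → 0  (bit 4 = 0)
position 5: 011 → 1  (bit 3 = 1)
position 3: 010 → 0  (bit 2 = 0)
position 2: 001 → 0  (bit 1 = 0)
position 1: 000 → 0  (bit 0 = 0)
bits b7..b0 = 01101000 = 104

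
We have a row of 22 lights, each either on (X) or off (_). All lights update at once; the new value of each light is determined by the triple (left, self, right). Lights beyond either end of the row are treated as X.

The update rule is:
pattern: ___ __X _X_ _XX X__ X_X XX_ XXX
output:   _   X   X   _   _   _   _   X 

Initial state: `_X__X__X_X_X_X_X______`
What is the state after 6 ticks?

_X_XX_XX_X_X_X_X_____X
_X_______X_X_X_X____X_
_X______XX_X_X_X___XX_
_X_____X___X_X_X__X___
_X____XX__XX_X_X_XX__X
_X___X___X___X_X____X_

_X___X___X___X_X____X_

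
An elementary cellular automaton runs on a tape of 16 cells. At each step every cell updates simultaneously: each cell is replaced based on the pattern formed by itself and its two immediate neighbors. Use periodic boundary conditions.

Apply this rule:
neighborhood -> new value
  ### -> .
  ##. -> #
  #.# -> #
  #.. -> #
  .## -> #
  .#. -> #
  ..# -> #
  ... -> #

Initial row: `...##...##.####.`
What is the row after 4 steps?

############..##
...........####.
############..##  (repeats step 1; period 2)
step 4: ...........####.

...........####.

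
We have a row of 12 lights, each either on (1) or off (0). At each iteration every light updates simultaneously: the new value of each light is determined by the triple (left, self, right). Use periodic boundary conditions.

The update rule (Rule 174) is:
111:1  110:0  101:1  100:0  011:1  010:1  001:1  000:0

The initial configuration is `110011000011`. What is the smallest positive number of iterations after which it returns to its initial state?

12

100110000111
001100001111
011000011110
110000111100
100001111001
000011110011
000111100110
001111001100
011110011000
111100110000
111001100001
110011000011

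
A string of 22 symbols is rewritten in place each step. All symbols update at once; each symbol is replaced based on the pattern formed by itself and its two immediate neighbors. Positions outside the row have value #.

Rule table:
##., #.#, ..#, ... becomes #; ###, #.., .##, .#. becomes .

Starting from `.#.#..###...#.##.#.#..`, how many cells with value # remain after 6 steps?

11

#.#..#..#.##.#.##.#..#
##..#..#.#.##.#.##..#.
.#.#..#.#.#.##.#.#.#.#
#.#..#.#.#.#.##.#.#.#.
##..#.#.#.#.#.##.#.#.#
.#.#.#.#.#.#.#.##.#.#.
count of #: 11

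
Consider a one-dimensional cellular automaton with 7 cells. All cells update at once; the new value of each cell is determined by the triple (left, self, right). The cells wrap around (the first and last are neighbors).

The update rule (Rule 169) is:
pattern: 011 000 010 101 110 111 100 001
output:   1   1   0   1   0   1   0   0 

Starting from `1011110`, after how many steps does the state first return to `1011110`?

0111101
1111010
1110101
1101011
1010111
0101111
1011110

7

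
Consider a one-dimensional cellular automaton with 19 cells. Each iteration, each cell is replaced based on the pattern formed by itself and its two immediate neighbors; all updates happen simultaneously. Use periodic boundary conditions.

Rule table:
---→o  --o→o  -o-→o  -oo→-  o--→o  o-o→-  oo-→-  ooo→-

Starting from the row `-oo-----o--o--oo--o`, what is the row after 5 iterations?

---ooooooooooo--ooo
ooo-----------oo---
---ooooooooooo--ooo  (repeats iteration 1; period 2)
iteration 5: ---ooooooooooo--ooo

---ooooooooooo--ooo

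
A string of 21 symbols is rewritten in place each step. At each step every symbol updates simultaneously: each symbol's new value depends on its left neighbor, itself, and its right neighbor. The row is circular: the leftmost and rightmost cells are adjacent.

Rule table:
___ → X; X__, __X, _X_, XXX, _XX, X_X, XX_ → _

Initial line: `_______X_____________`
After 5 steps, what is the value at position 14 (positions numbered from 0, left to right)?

X

XXXXXX___XXXXXXXXXXXX
_______X_____________  (repeats step 0; period 2)
step 5: XXXXXX___XXXXXXXXXXXX
position 14 holds X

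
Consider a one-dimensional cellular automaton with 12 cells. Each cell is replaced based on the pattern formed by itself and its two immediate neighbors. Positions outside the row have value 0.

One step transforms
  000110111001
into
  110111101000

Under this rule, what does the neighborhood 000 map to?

1

At position 0 the neighborhood is 000; the next row has 1 there.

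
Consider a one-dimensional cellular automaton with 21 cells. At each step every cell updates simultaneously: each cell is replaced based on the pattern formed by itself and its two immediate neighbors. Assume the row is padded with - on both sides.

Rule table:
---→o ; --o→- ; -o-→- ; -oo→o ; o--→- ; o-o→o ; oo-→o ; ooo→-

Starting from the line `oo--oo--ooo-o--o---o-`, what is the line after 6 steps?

oo--oo--o-oo-----o---
oo--oo---ooo-ooo---oo
oo--oo-o-o-ooo-o-o-oo
oo--ooo-o-oo-oo-o-ooo
oo--o-oo-ooooooo-oo-o
oo---ooooo-----ooooo-

oo---ooooo-----ooooo-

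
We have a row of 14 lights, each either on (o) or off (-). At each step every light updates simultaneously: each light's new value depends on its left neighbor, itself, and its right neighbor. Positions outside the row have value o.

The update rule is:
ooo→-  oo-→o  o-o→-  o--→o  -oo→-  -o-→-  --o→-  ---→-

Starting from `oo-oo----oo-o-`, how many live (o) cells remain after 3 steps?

5

-o--oo----o---
--o--oo----o--
o--o--oo----o-
count of o: 5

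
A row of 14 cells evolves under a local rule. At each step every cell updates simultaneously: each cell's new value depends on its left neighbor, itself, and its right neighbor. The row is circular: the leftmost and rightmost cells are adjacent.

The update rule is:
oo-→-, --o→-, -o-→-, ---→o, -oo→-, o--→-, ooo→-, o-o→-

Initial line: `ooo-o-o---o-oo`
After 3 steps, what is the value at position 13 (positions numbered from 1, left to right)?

-

--------o-----
ooooooo---oooo
--------o-----
position 13 holds -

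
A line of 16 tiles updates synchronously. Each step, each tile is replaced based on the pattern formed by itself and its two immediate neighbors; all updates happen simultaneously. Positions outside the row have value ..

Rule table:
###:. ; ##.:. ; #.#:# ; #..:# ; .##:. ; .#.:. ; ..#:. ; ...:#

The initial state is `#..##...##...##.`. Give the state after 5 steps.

.#...##...##...#
..##...##...##..
#...##...##...##
.##...##...##...
...##...##...###

...##...##...###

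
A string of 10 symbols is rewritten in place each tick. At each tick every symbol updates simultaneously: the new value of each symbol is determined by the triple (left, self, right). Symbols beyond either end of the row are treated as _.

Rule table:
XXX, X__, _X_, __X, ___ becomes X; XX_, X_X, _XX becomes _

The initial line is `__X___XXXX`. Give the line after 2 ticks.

_XXXX____X

XXXXXX_XX_
_XXXX____X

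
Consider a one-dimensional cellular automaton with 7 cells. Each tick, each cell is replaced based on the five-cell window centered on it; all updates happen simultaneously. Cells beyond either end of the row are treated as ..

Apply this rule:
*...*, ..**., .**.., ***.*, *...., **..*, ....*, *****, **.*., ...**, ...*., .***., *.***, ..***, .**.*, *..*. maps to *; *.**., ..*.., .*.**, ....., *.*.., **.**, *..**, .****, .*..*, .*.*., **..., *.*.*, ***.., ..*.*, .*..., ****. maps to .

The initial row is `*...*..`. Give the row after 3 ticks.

tick 1: ..**..*
tick 2: ******.
tick 3: *.**...

*.**...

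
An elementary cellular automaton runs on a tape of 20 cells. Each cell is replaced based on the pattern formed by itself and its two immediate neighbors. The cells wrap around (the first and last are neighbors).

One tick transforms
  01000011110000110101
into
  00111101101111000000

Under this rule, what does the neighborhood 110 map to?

At position 9 the neighborhood is 110; the next row has 0 there.

0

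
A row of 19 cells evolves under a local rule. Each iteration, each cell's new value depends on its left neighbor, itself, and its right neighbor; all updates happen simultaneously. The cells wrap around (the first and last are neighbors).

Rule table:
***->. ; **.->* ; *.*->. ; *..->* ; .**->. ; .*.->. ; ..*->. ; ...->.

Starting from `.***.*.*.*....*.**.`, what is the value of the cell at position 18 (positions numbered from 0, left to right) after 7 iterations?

...*......*......**
*...*......*......*
**...*......*......
.**...*......*.....
..**...*......*....
...**...*......*...
....**...*......*..
position 18 holds .

.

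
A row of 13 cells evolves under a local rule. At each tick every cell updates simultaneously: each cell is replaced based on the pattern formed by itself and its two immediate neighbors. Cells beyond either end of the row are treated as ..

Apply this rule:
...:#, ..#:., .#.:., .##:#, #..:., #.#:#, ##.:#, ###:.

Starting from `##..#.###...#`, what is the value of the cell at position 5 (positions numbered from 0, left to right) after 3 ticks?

#

tick 1: ##...##.#.#..
tick 2: ##.#.###.#..#
tick 3: ###.##.##....
position 5 holds #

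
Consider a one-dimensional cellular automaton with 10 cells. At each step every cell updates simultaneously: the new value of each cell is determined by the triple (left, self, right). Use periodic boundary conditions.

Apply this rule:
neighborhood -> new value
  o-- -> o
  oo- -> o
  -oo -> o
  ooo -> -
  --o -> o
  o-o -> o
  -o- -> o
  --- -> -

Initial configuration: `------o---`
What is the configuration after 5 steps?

-----ooo--
----oo-oo-
---ooooooo
o-oo-----o
ooooo---oo

ooooo---oo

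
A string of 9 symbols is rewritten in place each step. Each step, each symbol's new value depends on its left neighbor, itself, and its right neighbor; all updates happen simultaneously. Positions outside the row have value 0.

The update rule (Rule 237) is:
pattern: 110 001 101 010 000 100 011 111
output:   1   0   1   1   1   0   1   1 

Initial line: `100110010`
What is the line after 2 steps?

100110010

100110010  (fixed point — unchanged through step 2)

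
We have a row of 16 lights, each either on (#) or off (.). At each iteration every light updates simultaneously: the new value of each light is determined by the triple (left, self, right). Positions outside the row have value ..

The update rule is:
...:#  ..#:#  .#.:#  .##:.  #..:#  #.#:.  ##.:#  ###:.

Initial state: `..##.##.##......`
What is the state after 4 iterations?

.#######.......#

iteration 1: ##.#..#..#######
iteration 2: .#.######......#
iteration 3: ##......########
iteration 4: .#######.......#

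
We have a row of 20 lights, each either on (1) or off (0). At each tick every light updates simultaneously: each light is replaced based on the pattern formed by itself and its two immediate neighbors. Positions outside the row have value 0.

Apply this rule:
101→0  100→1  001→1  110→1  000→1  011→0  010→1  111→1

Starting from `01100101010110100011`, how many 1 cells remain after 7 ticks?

10111101010010111101
10011101011110011101
11101101001111101101
01100101110111100101
10111100110011111101
10011111011101111101
11101111001100111101
count of 1: 14

14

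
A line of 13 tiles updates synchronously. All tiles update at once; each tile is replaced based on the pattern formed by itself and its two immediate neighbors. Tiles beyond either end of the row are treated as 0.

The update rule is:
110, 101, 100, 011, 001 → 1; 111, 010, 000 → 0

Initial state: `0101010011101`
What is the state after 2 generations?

1010101110110
0101011011111

0101011011111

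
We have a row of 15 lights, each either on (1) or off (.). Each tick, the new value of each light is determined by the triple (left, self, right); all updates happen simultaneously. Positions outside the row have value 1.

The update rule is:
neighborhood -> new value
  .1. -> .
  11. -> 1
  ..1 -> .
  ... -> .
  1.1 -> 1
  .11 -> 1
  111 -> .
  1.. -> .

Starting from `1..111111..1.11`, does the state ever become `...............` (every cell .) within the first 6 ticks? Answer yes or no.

1..1....1...11.
1...........111
1...........1..
1..............
1..............  (fixed point — unchanged through tick 6)
tick 6 is 1.............., still not uniform .

no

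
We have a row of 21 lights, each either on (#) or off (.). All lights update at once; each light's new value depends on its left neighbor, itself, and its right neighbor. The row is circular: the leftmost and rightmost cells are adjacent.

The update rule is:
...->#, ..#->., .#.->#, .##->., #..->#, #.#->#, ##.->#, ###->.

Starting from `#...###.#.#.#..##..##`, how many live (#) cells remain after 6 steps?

###...########..##...
..###........##..###.
#...########..##...##
###........##..###...
..########..##...###.
#........##..###...##
count of #: 8

8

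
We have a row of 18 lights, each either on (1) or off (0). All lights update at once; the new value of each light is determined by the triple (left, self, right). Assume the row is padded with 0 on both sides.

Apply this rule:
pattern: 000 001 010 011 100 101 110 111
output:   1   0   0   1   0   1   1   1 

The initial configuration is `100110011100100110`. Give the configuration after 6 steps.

000110011100000110
110110011101110110
111110011111111110
111110011111111110  (fixed point — unchanged through step 6)

111110011111111110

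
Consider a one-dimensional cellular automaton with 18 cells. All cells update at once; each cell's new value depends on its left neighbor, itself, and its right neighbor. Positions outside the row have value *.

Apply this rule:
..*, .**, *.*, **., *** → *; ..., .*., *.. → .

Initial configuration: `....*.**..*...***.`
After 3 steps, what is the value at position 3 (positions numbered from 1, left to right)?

.

...*.***.*...*****
..*.*****...******
.*.******..*******
position 3 holds .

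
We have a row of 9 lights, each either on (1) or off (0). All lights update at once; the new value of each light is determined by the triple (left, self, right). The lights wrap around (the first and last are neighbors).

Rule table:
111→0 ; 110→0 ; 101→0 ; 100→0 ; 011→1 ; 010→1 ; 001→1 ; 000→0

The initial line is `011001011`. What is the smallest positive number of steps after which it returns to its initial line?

18

010011010
110110010
100100110
101101100
101001001
001011011
011010010
110010110
100110100
101100101
001001101
011011001
010010011
010110110
110100100
100101101
001101001
011001011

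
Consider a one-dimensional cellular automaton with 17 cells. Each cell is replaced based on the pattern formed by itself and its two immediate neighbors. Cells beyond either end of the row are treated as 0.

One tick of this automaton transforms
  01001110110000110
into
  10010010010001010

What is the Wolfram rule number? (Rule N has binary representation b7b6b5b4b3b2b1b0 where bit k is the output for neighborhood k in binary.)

66

position 5: 111 → 0  (bit 7 = 0)
position 6: 110 → 1  (bit 6 = 1)
position 7: 101 → 0  (bit 5 = 0)
position 2: 100 → 0  (bit 4 = 0)
position 4: 011 → 0  (bit 3 = 0)
position 1: 010 → 0  (bit 2 = 0)
position 0: 001 → 1  (bit 1 = 1)
position 11: 000 → 0  (bit 0 = 0)
bits b7..b0 = 01000010 = 66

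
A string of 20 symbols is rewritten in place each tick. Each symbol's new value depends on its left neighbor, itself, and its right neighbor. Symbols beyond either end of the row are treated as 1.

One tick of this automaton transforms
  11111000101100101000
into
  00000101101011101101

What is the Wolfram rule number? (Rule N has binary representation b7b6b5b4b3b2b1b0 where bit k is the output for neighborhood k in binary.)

30

position 0: 111 → 0  (bit 7 = 0)
position 4: 110 → 0  (bit 6 = 0)
position 9: 101 → 0  (bit 5 = 0)
position 5: 100 → 1  (bit 4 = 1)
position 10: 011 → 1  (bit 3 = 1)
position 8: 010 → 1  (bit 2 = 1)
position 7: 001 → 1  (bit 1 = 1)
position 6: 000 → 0  (bit 0 = 0)
bits b7..b0 = 00011110 = 30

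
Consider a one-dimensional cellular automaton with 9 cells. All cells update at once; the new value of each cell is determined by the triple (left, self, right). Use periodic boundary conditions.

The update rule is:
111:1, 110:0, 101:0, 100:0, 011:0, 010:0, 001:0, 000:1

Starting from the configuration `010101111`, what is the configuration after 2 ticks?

000000110
111110000

111110000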